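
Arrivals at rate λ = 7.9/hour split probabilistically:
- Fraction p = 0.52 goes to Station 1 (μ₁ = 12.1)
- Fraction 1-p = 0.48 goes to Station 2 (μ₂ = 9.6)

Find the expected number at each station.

Effective rates: λ₁ = 7.9×0.52 = 4.108, λ₂ = 7.9×0.48 = 3.792
Station 1: ρ₁ = 4.108/12.1 = 0.3395, L₁ = ρ₁/(1-ρ₁) = 0.3395/(1-0.3395) = 0.5140
Station 2: ρ₂ = 3.792/9.6 = 0.3950, L₂ = ρ₂/(1-ρ₂) = 0.3950/(1-0.3950) = 0.6529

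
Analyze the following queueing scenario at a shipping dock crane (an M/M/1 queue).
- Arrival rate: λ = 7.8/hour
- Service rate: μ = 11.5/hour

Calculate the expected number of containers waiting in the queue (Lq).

ρ = λ/μ = 7.8/11.5 = 0.6783
For M/M/1: Lq = λ²/(μ(μ-λ))
Lq = 60.84/(11.5 × 3.70)
Lq = 1.4298 containers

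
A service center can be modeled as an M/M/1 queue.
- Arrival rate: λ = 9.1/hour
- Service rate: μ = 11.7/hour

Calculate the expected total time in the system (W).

First, compute utilization: ρ = λ/μ = 9.1/11.7 = 0.7778
For M/M/1: W = 1/(μ-λ)
W = 1/(11.7-9.1) = 1/2.60
W = 0.3846 hours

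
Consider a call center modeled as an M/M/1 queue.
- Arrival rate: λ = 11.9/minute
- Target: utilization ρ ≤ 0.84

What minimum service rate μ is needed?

ρ = λ/μ, so μ = λ/ρ
μ ≥ 11.9/0.84 = 14.1667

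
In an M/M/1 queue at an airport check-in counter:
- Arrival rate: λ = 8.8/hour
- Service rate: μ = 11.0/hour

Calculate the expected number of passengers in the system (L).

ρ = λ/μ = 8.8/11.0 = 0.8000
For M/M/1: L = λ/(μ-λ)
L = 8.8/(11.0-8.8) = 8.8/2.20
L = 4.0000 passengers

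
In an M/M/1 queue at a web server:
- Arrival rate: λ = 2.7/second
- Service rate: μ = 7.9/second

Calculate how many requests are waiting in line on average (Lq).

ρ = λ/μ = 2.7/7.9 = 0.3418
For M/M/1: Lq = λ²/(μ(μ-λ))
Lq = 7.29/(7.9 × 5.20)
Lq = 0.1775 requests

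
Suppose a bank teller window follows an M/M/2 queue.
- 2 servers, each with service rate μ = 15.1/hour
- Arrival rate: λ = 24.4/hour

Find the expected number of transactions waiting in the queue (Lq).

Traffic intensity: ρ = λ/(cμ) = 24.4/(2×15.1) = 0.8079
Since ρ = 0.8079 < 1, system is stable.
Offered load a = λ/μ = cρ = 24.4/15.1 = 1.6159
P₀ = [ Σₙ₌₀^1 aⁿ/n! + a^2/(2!(1-ρ)) ]⁻¹
Σ = a^0/0! + a^1/1! = 1.0000 + 1.6159 = 2.6159
a^2/(2!(1-ρ)) = 2.61111/(2 × 0.192053) = 6.7979
P₀ = 1/(2.6159 + 6.7979) = 0.1062
Lq = P₀·a^2·ρ / (2!(1-ρ)²) = 0.106227 × 2.61111 × 0.807947 / (2 × 0.0368843) = 3.0379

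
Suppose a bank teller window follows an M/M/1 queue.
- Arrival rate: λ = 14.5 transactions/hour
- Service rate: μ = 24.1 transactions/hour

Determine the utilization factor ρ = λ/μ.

Server utilization: ρ = λ/μ
ρ = 14.5/24.1 = 0.6017
The server is busy 60.17% of the time.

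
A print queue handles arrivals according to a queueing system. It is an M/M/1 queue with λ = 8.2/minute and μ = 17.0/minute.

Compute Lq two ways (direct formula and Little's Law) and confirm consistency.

Method 1 (direct): Lq = λ²/(μ(μ-λ)) = 67.24/(17.0 × 8.80) = 0.4495

Method 2 (Little's Law):
W = 1/(μ-λ) = 1/8.80 = 0.113636
Wq = W - 1/μ = 0.113636 - 0.0588235 = 0.054813
Lq = λWq = 8.2 × 0.054813 = 0.4495 ✔ (matches Method 1)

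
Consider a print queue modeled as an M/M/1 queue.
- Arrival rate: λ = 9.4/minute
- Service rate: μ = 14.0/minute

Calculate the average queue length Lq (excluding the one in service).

ρ = λ/μ = 9.4/14.0 = 0.6714
For M/M/1: Lq = λ²/(μ(μ-λ))
Lq = 88.36/(14.0 × 4.60)
Lq = 1.3720 jobs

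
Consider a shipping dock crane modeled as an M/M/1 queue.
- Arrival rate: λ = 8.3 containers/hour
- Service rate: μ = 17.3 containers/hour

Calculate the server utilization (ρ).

Server utilization: ρ = λ/μ
ρ = 8.3/17.3 = 0.4798
The server is busy 47.98% of the time.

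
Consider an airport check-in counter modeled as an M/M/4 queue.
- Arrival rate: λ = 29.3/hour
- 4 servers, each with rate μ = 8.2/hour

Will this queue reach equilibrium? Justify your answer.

Stability requires ρ = λ/(cμ) < 1
ρ = 29.3/(4 × 8.2) = 29.3/32.80 = 0.8933
Since 0.8933 < 1, the system is STABLE.
The servers are busy 89.33% of the time.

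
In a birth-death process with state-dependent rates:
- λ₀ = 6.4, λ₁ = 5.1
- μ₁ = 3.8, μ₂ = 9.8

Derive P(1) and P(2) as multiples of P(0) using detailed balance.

Balance equations:
State 0: λ₀P₀ = μ₁P₁ → P₁ = (λ₀/μ₁)P₀ = (6.4/3.8)P₀ = 1.6842P₀
State 1: P₂ = (λ₀λ₁)/(μ₁μ₂)P₀ = (6.4×5.1)/(3.8×9.8)P₀ = 0.8765P₀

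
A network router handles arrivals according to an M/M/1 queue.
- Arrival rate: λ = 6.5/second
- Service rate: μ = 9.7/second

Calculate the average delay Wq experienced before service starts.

First, compute utilization: ρ = λ/μ = 6.5/9.7 = 0.6701
For M/M/1: Wq = λ/(μ(μ-λ))
Wq = 6.5/(9.7 × (9.7-6.5))
Wq = 6.5/(9.7 × 3.20)
Wq = 0.2094 seconds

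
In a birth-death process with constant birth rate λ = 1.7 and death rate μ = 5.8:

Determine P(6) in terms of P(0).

For constant rates: P(n)/P(0) = (λ/μ)^n
P(6)/P(0) = (1.7/5.8)^6 = 0.2931034^6 = 0.0006341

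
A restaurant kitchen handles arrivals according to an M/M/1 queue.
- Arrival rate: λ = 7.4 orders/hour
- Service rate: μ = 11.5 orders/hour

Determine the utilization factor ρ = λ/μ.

Server utilization: ρ = λ/μ
ρ = 7.4/11.5 = 0.6435
The server is busy 64.35% of the time.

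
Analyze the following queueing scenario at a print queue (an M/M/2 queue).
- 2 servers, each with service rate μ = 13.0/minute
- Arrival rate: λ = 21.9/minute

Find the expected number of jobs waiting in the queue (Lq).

Traffic intensity: ρ = λ/(cμ) = 21.9/(2×13.0) = 0.8423
Since ρ = 0.8423 < 1, system is stable.
Offered load a = λ/μ = cρ = 21.9/13.0 = 1.6846
P₀ = [ Σₙ₌₀^1 aⁿ/n! + a^2/(2!(1-ρ)) ]⁻¹
Σ = a^0/0! + a^1/1! = 1.0000 + 1.6846 = 2.6846
a^2/(2!(1-ρ)) = 2.83793/(2 × 0.157692) = 8.9983
P₀ = 1/(2.68462 + 8.99831) = 0.08559
Lq = P₀·a^2·ρ / (2!(1-ρ)²) = 0.08559499 × 2.837929 × 0.8423077 / (2 × 0.02486686) = 4.1141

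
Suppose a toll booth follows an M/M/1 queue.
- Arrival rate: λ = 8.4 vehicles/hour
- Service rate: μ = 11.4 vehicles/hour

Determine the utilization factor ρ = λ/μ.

Server utilization: ρ = λ/μ
ρ = 8.4/11.4 = 0.7368
The server is busy 73.68% of the time.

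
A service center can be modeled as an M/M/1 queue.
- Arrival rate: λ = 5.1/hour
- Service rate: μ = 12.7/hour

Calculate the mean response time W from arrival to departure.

First, compute utilization: ρ = λ/μ = 5.1/12.7 = 0.4016
For M/M/1: W = 1/(μ-λ)
W = 1/(12.7-5.1) = 1/7.60
W = 0.1316 hours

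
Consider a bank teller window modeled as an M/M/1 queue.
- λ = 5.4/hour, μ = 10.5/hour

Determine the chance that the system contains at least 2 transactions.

ρ = λ/μ = 5.4/10.5 = 0.5143
P(N ≥ n) = ρⁿ
P(N ≥ 2) = 0.5143^2
P(N ≥ 2) = 0.2645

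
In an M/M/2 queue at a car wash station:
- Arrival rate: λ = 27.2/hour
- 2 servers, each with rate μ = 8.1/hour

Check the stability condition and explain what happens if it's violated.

Stability requires ρ = λ/(cμ) < 1
ρ = 27.2/(2 × 8.1) = 27.2/16.20 = 1.6790
Since 1.6790 ≥ 1, the system is UNSTABLE.
Need c > λ/μ = 27.2/8.1 = 3.36.
Minimum servers needed: c = 4.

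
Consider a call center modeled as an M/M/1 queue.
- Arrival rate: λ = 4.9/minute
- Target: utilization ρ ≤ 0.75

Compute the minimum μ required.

ρ = λ/μ, so μ = λ/ρ
μ ≥ 4.9/0.75 = 6.5333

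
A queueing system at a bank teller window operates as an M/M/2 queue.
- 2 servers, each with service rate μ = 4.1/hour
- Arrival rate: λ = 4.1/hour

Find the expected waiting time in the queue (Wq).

Traffic intensity: ρ = λ/(cμ) = 4.1/(2×4.1) = 0.5000
Since ρ = 0.5000 < 1, system is stable.
Offered load a = λ/μ = cρ = 4.1/4.1 = 1.0000
P₀ = [ Σₙ₌₀^1 aⁿ/n! + a^2/(2!(1-ρ)) ]⁻¹
Σ = a^0/0! + a^1/1! = 1.0000 + 1.0000 = 2.0000
a^2/(2!(1-ρ)) = 1.0000/(2 × 0.5000) = 1.0000
P₀ = 1/(2.0000 + 1.0000) = 0.3333
Lq = P₀·a^2·ρ / (2!(1-ρ)²) = 0.3333 × 1.0000 × 0.5000 / (2 × 0.2500) = 0.3333
Wq = Lq/λ = 0.33333/4.1 = 0.08130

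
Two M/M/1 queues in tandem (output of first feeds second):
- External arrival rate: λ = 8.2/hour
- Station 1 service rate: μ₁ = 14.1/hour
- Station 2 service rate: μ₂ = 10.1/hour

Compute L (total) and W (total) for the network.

By Jackson's theorem, each station behaves as independent M/M/1.
Station 1: ρ₁ = 8.2/14.1 = 0.5816, L₁ = ρ₁/(1-ρ₁) = λ/(μ₁-λ) = 8.2/5.90 = 1.3898
Station 2: ρ₂ = 8.2/10.1 = 0.8119, L₂ = ρ₂/(1-ρ₂) = λ/(μ₂-λ) = 8.2/1.90 = 4.3158
Total: L = L₁ + L₂ = 1.3898 + 4.3158 = 5.7056
W = L/λ = 5.7056/8.2 = 0.6958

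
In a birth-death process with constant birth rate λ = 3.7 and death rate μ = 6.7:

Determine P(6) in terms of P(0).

For constant rates: P(n)/P(0) = (λ/μ)^n
P(6)/P(0) = (3.7/6.7)^6 = 0.55224^6 = 0.02836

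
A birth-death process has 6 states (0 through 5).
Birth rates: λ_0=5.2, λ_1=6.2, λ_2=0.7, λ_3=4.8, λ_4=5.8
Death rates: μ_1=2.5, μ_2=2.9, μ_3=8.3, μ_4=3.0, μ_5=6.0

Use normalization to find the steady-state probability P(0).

Ratios P(n)/P(0) = (λ₀···λₙ₋₁)/(μ₁···μₙ):
P(1)/P(0) = (5.2)/(2.5) = 2.0800
P(2)/P(0) = (5.2×6.2)/(2.5×2.9) = 4.4469
P(3)/P(0) = (5.2×6.2×0.7)/(2.5×2.9×8.3) = 0.3750
P(4)/P(0) = (5.2×6.2×0.7×4.8)/(2.5×2.9×8.3×3.0) = 0.6001
P(5)/P(0) = (5.2×6.2×0.7×4.8×5.8)/(2.5×2.9×8.3×3.0×6.0) = 0.5801

Normalization: ∑ P(n) = 1
P(0) × (1.0000 + 2.0800 + 4.4469 + 0.3750 + 0.6001 + 0.5801) = 1
P(0) × 9.0821 = 1
P(0) = 1/9.0821 = 0.1101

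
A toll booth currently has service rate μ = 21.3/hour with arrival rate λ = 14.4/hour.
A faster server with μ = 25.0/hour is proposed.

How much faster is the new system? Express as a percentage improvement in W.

System 1: ρ₁ = 14.4/21.3 = 0.6761, W₁ = 1/(21.3-14.4) = 0.14493
System 2: ρ₂ = 14.4/25.0 = 0.5760, W₂ = 1/(25.0-14.4) = 0.094340
Improvement: (W₁-W₂)/W₁ = (0.14493-0.094340)/0.14493 = 34.91%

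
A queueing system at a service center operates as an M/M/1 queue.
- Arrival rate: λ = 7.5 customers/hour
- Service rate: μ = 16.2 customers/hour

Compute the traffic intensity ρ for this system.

Server utilization: ρ = λ/μ
ρ = 7.5/16.2 = 0.4630
The server is busy 46.30% of the time.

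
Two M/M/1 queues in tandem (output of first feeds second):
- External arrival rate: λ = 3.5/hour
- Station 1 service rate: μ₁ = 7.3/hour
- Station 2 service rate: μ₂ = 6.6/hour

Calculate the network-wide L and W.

By Jackson's theorem, each station behaves as independent M/M/1.
Station 1: ρ₁ = 3.5/7.3 = 0.4795, L₁ = ρ₁/(1-ρ₁) = λ/(μ₁-λ) = 3.5/3.80 = 0.9211
Station 2: ρ₂ = 3.5/6.6 = 0.5303, L₂ = ρ₂/(1-ρ₂) = λ/(μ₂-λ) = 3.5/3.10 = 1.1290
Total: L = L₁ + L₂ = 0.9211 + 1.1290 = 2.0501
W = L/λ = 2.0501/3.5 = 0.5857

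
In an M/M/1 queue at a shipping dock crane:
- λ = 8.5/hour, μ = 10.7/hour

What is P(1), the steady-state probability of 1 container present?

ρ = λ/μ = 8.5/10.7 = 0.7944
P(n) = (1-ρ)ρⁿ
P(1) = (1-0.7944) × 0.7944^1
P(1) = 0.2056 × 0.7944
P(1) = 0.1633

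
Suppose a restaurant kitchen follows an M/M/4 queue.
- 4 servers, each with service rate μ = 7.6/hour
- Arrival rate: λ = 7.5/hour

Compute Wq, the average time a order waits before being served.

Traffic intensity: ρ = λ/(cμ) = 7.5/(4×7.6) = 0.2467
Since ρ = 0.2467 < 1, system is stable.
Offered load a = λ/μ = cρ = 7.5/7.6 = 0.9868
P₀ = [ Σₙ₌₀^3 aⁿ/n! + a^4/(4!(1-ρ)) ]⁻¹
Σ = a^0/0! + a^1/1! + a^2/2! + a^3/3! = 1.0000 + 0.9868 + 0.4869 + 0.1602 = 2.6339
a^4/(4!(1-ρ)) = 0.9484/(24 × 0.7533) = 0.05246
P₀ = 1/(2.63394 + 0.0524587) = 0.3722
Lq = P₀·a^4·ρ / (4!(1-ρ)²) = 0.3722 × 0.9484 × 0.2467 / (24 × 0.5674) = 0.006395
Wq = Lq/λ = 0.006395/7.5 = 0.0008527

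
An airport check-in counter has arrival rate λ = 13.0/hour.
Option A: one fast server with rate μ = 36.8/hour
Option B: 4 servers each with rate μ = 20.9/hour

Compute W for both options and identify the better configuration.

Option A: single server μ = 36.8 (M/M/1)
  ρ_A = 13.0/36.8 = 0.3533
  W_A = 1/(μ-λ) = 1/(36.8-13.0) = 1/23.80 = 0.04202

Option B: 4 servers μ = 20.9 (M/M/4)
  ρ_B = λ/(cμ) = 13.0/(4×20.9) = 0.1555
  Offered load a = λ/μ = cρ = 13.0/20.9 = 0.6220
  P₀ = [ Σₙ₌₀^3 aⁿ/n! + a^4/(4!(1-ρ)) ]⁻¹
  Σ = a^0/0! + a^1/1! + a^2/2! + a^3/3! = 1.0000 + 0.62201 + 0.19345 + 0.040109 = 1.8556
  a^4/(4!(1-ρ)) = 0.149688/(24 × 0.844498) = 0.007385
  P₀ = 1/(1.8556 + 0.007385) = 0.5368
  Lq = P₀·a^4·ρ / (4!(1-ρ)²) = 0.5368 × 0.1497 × 0.1555 / (24 × 0.7132) = 0.0007300
  Wq_B = Lq/λ = 0.00072999/13.0 = 0.000056153
  W_B = Wq_B + 1/μ = 0.000056153 + 0.047847 = 0.04790

Since W_A = 0.04202 < W_B = 0.04790, Option A (single fast server) has the shorter time in system.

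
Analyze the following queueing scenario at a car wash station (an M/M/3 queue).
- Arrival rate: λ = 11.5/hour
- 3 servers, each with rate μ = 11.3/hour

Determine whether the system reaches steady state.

Stability requires ρ = λ/(cμ) < 1
ρ = 11.5/(3 × 11.3) = 11.5/33.90 = 0.3392
Since 0.3392 < 1, the system is STABLE.
The servers are busy 33.92% of the time.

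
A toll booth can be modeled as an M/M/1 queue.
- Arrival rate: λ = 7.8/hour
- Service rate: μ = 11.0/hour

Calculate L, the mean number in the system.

ρ = λ/μ = 7.8/11.0 = 0.7091
For M/M/1: L = λ/(μ-λ)
L = 7.8/(11.0-7.8) = 7.8/3.20
L = 2.4375 vehicles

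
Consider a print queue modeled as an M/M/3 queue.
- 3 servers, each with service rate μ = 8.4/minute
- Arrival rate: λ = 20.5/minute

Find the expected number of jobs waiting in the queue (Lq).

Traffic intensity: ρ = λ/(cμ) = 20.5/(3×8.4) = 0.8135
Since ρ = 0.8135 < 1, system is stable.
Offered load a = λ/μ = cρ = 20.5/8.4 = 2.4405
P₀ = [ Σₙ₌₀^2 aⁿ/n! + a^3/(3!(1-ρ)) ]⁻¹
Σ = a^0/0! + a^1/1! + a^2/2! = 1.00000 + 2.44048 + 2.97796 = 6.4184
a^3/(3!(1-ρ)) = 14.5353/(6 × 0.186508) = 12.9890
P₀ = 1/(6.4184 + 12.9890) = 0.05153
Lq = P₀·a^3·ρ / (3!(1-ρ)²) = 0.051527 × 14.5353 × 0.81349 / (6 × 0.034785) = 2.9192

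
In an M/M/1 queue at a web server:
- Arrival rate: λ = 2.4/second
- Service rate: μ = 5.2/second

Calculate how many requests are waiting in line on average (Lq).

ρ = λ/μ = 2.4/5.2 = 0.4615
For M/M/1: Lq = λ²/(μ(μ-λ))
Lq = 5.76/(5.2 × 2.80)
Lq = 0.3956 requests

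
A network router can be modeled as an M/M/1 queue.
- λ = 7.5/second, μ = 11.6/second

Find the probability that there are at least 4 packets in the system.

ρ = λ/μ = 7.5/11.6 = 0.64655
P(N ≥ n) = ρⁿ
P(N ≥ 4) = 0.64655^4
P(N ≥ 4) = 0.1747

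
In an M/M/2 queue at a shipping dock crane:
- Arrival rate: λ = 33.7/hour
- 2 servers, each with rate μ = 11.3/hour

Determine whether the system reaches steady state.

Stability requires ρ = λ/(cμ) < 1
ρ = 33.7/(2 × 11.3) = 33.7/22.60 = 1.4912
Since 1.4912 ≥ 1, the system is UNSTABLE.
Need c > λ/μ = 33.7/11.3 = 2.98.
Minimum servers needed: c = 3.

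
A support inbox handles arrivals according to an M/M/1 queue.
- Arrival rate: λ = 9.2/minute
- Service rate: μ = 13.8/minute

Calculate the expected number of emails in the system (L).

ρ = λ/μ = 9.2/13.8 = 0.6667
For M/M/1: L = λ/(μ-λ)
L = 9.2/(13.8-9.2) = 9.2/4.60
L = 2.0000 emails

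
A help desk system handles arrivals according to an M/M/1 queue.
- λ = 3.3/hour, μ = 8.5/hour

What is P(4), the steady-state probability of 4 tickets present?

ρ = λ/μ = 3.3/8.5 = 0.38824
P(n) = (1-ρ)ρⁿ
P(4) = (1-0.38824) × 0.38824^4
P(4) = 0.6118 × 0.02272
P(4) = 0.01390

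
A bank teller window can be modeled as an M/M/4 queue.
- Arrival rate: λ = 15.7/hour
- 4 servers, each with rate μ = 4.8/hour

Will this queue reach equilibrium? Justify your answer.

Stability requires ρ = λ/(cμ) < 1
ρ = 15.7/(4 × 4.8) = 15.7/19.20 = 0.8177
Since 0.8177 < 1, the system is STABLE.
The servers are busy 81.77% of the time.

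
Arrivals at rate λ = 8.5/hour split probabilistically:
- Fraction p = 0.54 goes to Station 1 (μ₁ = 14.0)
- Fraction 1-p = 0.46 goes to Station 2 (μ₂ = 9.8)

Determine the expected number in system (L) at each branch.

Effective rates: λ₁ = 8.5×0.54 = 4.59, λ₂ = 8.5×0.46 = 3.91
Station 1: ρ₁ = 4.59/14.0 = 0.32786, L₁ = ρ₁/(1-ρ₁) = 0.32786/(1-0.32786) = 0.4878
Station 2: ρ₂ = 3.91/9.8 = 0.39898, L₂ = ρ₂/(1-ρ₂) = 0.39898/(1-0.39898) = 0.6638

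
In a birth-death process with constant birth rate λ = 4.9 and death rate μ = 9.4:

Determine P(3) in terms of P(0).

For constant rates: P(n)/P(0) = (λ/μ)^n
P(3)/P(0) = (4.9/9.4)^3 = 0.52128^3 = 0.1416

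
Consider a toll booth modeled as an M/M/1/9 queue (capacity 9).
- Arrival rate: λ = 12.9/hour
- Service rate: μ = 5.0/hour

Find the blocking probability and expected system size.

ρ = λ/μ = 12.9/5.0 = 2.5800
P₀ = (1-ρ)/(1-ρ^(K+1)) = (1-2.5800)/(1-2.5800^10) = -1.5800/-13066.6369 = 0.0001209
P_K = P₀×ρ^K = 0.0001209 × 2.5800^9 = 0.0001209 × 5064.9756 = 0.6124
Blocking probability P_9 = 0.6124 (61.24%)
L = ρ[1 - (K+1)ρ^K + Kρ^(K+1)] / [(1-ρ)(1-ρ^(K+1))]
L = 2.5800 × (1 - 10×5064.9756 + 9×13067.6369) / ((1 - 2.5800) × (1 - 13067.6369)) = 8.3679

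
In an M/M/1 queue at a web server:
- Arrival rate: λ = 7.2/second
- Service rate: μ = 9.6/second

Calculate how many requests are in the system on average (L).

ρ = λ/μ = 7.2/9.6 = 0.7500
For M/M/1: L = λ/(μ-λ)
L = 7.2/(9.6-7.2) = 7.2/2.40
L = 3.0000 requests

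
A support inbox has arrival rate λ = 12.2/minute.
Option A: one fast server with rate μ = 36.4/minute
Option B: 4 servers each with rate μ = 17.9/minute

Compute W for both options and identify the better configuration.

Option A: single server μ = 36.4 (M/M/1)
  ρ_A = 12.2/36.4 = 0.3352
  W_A = 1/(μ-λ) = 1/(36.4-12.2) = 1/24.20 = 0.04132

Option B: 4 servers μ = 17.9 (M/M/4)
  ρ_B = λ/(cμ) = 12.2/(4×17.9) = 0.1704
  Offered load a = λ/μ = cρ = 12.2/17.9 = 0.6816
  P₀ = [ Σₙ₌₀^3 aⁿ/n! + a^4/(4!(1-ρ)) ]⁻¹
  Σ = a^0/0! + a^1/1! + a^2/2! + a^3/3! = 1.0000 + 0.68156 + 0.23226 + 0.052768 = 1.9666
  a^4/(4!(1-ρ)) = 0.2158/(24 × 0.8296) = 0.01084
  P₀ = 1/(1.9666 + 0.01084) = 0.5057
  Lq = P₀·a^4·ρ / (4!(1-ρ)²) = 0.5057 × 0.2158 × 0.1704 / (24 × 0.6883) = 0.001126
  Wq_B = Lq/λ = 0.0011257/12.2 = 0.00009227
  W_B = Wq_B + 1/μ = 0.00009227 + 0.05587 = 0.05596

Since W_A = 0.04132 < W_B = 0.05596, Option A (single fast server) has the shorter time in system.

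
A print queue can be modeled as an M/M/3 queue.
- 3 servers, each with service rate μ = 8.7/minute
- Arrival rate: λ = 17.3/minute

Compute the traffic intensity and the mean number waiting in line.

Traffic intensity: ρ = λ/(cμ) = 17.3/(3×8.7) = 0.6628
Since ρ = 0.6628 < 1, system is stable.
Offered load a = λ/μ = cρ = 17.3/8.7 = 1.9885
P₀ = [ Σₙ₌₀^2 aⁿ/n! + a^3/(3!(1-ρ)) ]⁻¹
Σ = a^0/0! + a^1/1! + a^2/2! = 1.0000 + 1.9885 + 1.9771 = 4.9656
a^3/(3!(1-ρ)) = 7.8629/(6 × 0.33716) = 3.8868
P₀ = 1/(4.9656 + 3.8868) = 0.1130
Lq = P₀·a^3·ρ / (3!(1-ρ)²) = 0.1130 × 7.8629 × 0.6628 / (6 × 0.1137) = 0.8632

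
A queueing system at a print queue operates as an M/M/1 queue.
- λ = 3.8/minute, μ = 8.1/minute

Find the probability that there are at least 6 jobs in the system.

ρ = λ/μ = 3.8/8.1 = 0.4691
P(N ≥ n) = ρⁿ
P(N ≥ 6) = 0.4691^6
P(N ≥ 6) = 0.01066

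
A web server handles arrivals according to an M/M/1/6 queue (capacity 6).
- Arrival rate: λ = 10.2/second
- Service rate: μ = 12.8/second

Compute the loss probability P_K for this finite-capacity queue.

ρ = λ/μ = 10.2/12.8 = 0.796875
P₀ = (1-ρ)/(1-ρ^(K+1)) = (1-0.796875)/(1-0.796875^7) = 0.2031/0.7960 = 0.2552
P_K = P₀×ρ^K = 0.25520 × 0.796875^6 = 0.25520 × 0.25606 = 0.06535
Blocking probability = 6.53%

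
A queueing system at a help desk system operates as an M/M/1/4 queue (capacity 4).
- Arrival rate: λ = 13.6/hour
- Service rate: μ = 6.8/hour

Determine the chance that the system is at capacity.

ρ = λ/μ = 13.6/6.8 = 2.0000
P₀ = (1-ρ)/(1-ρ^(K+1)) = (1-2.0000)/(1-2.0000^5) = -1.0000/-31.0000 = 0.03226
P_K = P₀×ρ^K = 0.032258 × 2.0000^4 = 0.032258 × 16.0000 = 0.5161
Blocking probability = 51.61%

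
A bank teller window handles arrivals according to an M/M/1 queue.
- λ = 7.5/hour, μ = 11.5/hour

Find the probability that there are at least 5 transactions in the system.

ρ = λ/μ = 7.5/11.5 = 0.6522
P(N ≥ n) = ρⁿ
P(N ≥ 5) = 0.6522^5
P(N ≥ 5) = 0.1180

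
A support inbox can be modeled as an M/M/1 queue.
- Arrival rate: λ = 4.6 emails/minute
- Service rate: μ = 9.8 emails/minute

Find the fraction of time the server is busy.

Server utilization: ρ = λ/μ
ρ = 4.6/9.8 = 0.4694
The server is busy 46.94% of the time.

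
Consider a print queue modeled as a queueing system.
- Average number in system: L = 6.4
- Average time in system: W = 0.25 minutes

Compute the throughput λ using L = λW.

Little's Law: L = λW, so λ = L/W
λ = 6.4/0.25 = 25.6000 jobs/minute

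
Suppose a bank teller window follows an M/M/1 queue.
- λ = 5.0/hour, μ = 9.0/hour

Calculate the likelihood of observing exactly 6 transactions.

ρ = λ/μ = 5.0/9.0 = 0.5556
P(n) = (1-ρ)ρⁿ
P(6) = (1-0.5556) × 0.5556^6
P(6) = 0.4444 × 0.02942
P(6) = 0.01307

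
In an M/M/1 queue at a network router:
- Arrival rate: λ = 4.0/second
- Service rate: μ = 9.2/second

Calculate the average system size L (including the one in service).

ρ = λ/μ = 4.0/9.2 = 0.4348
For M/M/1: L = λ/(μ-λ)
L = 4.0/(9.2-4.0) = 4.0/5.20
L = 0.7692 packets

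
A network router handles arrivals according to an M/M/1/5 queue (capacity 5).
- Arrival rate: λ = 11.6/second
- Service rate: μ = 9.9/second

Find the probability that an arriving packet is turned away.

ρ = λ/μ = 11.6/9.9 = 1.17172
P₀ = (1-ρ)/(1-ρ^(K+1)) = (1-1.17172)/(1-1.17172^6) = -0.1717/-1.5879 = 0.1081
P_K = P₀×ρ^K = 0.10814 × 1.17172^5 = 0.10814 × 2.2086 = 0.2388
Blocking probability = 23.88%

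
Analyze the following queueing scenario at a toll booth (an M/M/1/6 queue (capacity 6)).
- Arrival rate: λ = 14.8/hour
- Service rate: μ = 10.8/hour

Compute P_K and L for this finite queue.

ρ = λ/μ = 14.8/10.8 = 1.37037
P₀ = (1-ρ)/(1-ρ^(K+1)) = (1-1.37037)/(1-1.37037^7) = -0.37037/-8.0754 = 0.04586
P_K = P₀×ρ^K = 0.04586 × 1.37037^6 = 0.04586 × 6.6226 = 0.3037
Blocking probability P_6 = 0.3037 (30.37%)
L = ρ[1 - (K+1)ρ^K + Kρ^(K+1)] / [(1-ρ)(1-ρ^(K+1))]
L = 1.37037 × (1 - 7×6.6226 + 6×9.0754) / ((1 - 1.37037) × (1 - 9.0754)) = 4.1668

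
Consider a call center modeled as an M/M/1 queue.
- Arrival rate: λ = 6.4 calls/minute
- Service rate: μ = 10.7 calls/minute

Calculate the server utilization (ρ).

Server utilization: ρ = λ/μ
ρ = 6.4/10.7 = 0.5981
The server is busy 59.81% of the time.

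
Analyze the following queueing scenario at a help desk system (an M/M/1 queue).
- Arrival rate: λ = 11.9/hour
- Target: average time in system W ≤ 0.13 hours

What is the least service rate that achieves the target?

For M/M/1: W = 1/(μ-λ)
Need W ≤ 0.13, so 1/(μ-λ) ≤ 0.13
μ - λ ≥ 1/0.13 = 7.6923
μ ≥ 11.9 + 7.6923 = 19.5923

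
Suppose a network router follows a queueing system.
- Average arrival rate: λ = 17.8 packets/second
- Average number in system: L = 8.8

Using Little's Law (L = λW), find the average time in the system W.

Little's Law: L = λW, so W = L/λ
W = 8.8/17.8 = 0.4944 seconds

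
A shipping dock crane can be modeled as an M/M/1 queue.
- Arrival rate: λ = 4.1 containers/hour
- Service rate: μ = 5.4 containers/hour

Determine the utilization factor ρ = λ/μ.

Server utilization: ρ = λ/μ
ρ = 4.1/5.4 = 0.7593
The server is busy 75.93% of the time.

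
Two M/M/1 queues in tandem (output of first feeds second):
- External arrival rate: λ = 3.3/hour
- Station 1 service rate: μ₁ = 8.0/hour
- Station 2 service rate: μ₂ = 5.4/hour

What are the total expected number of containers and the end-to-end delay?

By Jackson's theorem, each station behaves as independent M/M/1.
Station 1: ρ₁ = 3.3/8.0 = 0.4125, L₁ = ρ₁/(1-ρ₁) = λ/(μ₁-λ) = 3.3/4.70 = 0.702128
Station 2: ρ₂ = 3.3/5.4 = 0.6111, L₂ = ρ₂/(1-ρ₂) = λ/(μ₂-λ) = 3.3/2.10 = 1.57143
Total: L = L₁ + L₂ = 0.702128 + 1.57143 = 2.2736
W = L/λ = 2.2736/3.3 = 0.6890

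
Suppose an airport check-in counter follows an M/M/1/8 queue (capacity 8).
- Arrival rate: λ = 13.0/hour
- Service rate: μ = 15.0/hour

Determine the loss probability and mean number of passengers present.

ρ = λ/μ = 13.0/15.0 = 0.86667
P₀ = (1-ρ)/(1-ρ^(K+1)) = (1-0.86667)/(1-0.86667^9) = 0.1333/0.7241 = 0.1841
P_K = P₀×ρ^K = 0.1841 × 0.86667^8 = 0.1841 × 0.3183 = 0.05860
Blocking probability P_8 = 0.05860 (5.86%)
L = ρ[1 - (K+1)ρ^K + Kρ^(K+1)] / [(1-ρ)(1-ρ^(K+1))]
L = 0.86667 × (1 - 9×0.318295 + 8×0.275857) / ((1 - 0.86667) × (1 - 0.275857)) = 3.0717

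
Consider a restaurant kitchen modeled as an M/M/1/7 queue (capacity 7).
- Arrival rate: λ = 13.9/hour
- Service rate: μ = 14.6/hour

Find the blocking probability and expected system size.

ρ = λ/μ = 13.9/14.6 = 0.95205
P₀ = (1-ρ)/(1-ρ^(K+1)) = (1-0.95205)/(1-0.95205^8) = 0.04795/0.3250 = 0.1475
P_K = P₀×ρ^K = 0.1475 × 0.95205^7 = 0.1475 × 0.7090 = 0.1046
Blocking probability P_7 = 0.1046 (10.46%)
L = ρ[1 - (K+1)ρ^K + Kρ^(K+1)] / [(1-ρ)(1-ρ^(K+1))]
L = 0.95205 × (1 - 8×0.7089544 + 7×0.6749600) / ((1 - 0.95205) × (1 - 0.6749600)) = 3.2427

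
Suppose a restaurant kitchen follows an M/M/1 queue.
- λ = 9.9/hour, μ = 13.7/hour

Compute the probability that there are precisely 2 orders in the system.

ρ = λ/μ = 9.9/13.7 = 0.7226
P(n) = (1-ρ)ρⁿ
P(2) = (1-0.7226) × 0.7226^2
P(2) = 0.27740 × 0.52215
P(2) = 0.1448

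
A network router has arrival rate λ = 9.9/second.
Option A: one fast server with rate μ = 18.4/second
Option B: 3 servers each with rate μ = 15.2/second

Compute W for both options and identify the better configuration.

Option A: single server μ = 18.4 (M/M/1)
  ρ_A = 9.9/18.4 = 0.5380
  W_A = 1/(μ-λ) = 1/(18.4-9.9) = 1/8.50 = 0.1176

Option B: 3 servers μ = 15.2 (M/M/3)
  ρ_B = λ/(cμ) = 9.9/(3×15.2) = 0.2171
  Offered load a = λ/μ = cρ = 9.9/15.2 = 0.6513
  P₀ = [ Σₙ₌₀^2 aⁿ/n! + a^3/(3!(1-ρ)) ]⁻¹
  Σ = a^0/0! + a^1/1! + a^2/2! = 1.0000 + 0.6513 + 0.2121 = 1.8634
  a^3/(3!(1-ρ)) = 0.2763/(6 × 0.7829) = 0.05882
  P₀ = 1/(1.8634 + 0.05882) = 0.5202
  Lq = P₀·a^3·ρ / (3!(1-ρ)²) = 0.52023 × 0.27630 × 0.21711 / (6 × 0.61292) = 0.008486
  Wq_B = Lq/λ = 0.0084855/9.9 = 0.0008571
  W_B = Wq_B + 1/μ = 0.0008571 + 0.06579 = 0.06665

Since W_B = 0.06665 < W_A = 0.1176, Option B (multiple servers) has the shorter time in system.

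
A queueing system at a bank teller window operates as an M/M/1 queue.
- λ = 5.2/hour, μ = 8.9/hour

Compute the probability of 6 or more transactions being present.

ρ = λ/μ = 5.2/8.9 = 0.58427
P(N ≥ n) = ρⁿ
P(N ≥ 6) = 0.58427^6
P(N ≥ 6) = 0.03978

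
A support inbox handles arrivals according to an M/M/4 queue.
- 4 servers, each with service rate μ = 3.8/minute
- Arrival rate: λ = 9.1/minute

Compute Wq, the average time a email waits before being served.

Traffic intensity: ρ = λ/(cμ) = 9.1/(4×3.8) = 0.5987
Since ρ = 0.5987 < 1, system is stable.
Offered load a = λ/μ = cρ = 9.1/3.8 = 2.3947
P₀ = [ Σₙ₌₀^3 aⁿ/n! + a^4/(4!(1-ρ)) ]⁻¹
Σ = a^0/0! + a^1/1! + a^2/2! + a^3/3! = 1.0000 + 2.3947 + 2.8674 + 2.2889 = 8.5510
a^4/(4!(1-ρ)) = 32.88752/(24 × 0.4013158) = 3.4146
P₀ = 1/(8.5510 + 3.4146) = 0.08357
Lq = P₀·a^4·ρ / (4!(1-ρ)²) = 0.083573 × 32.8875 × 0.59868 / (24 × 0.16105) = 0.4257
Wq = Lq/λ = 0.4257/9.1 = 0.04678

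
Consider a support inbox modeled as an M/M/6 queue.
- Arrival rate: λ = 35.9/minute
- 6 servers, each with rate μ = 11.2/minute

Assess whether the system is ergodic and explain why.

Stability requires ρ = λ/(cμ) < 1
ρ = 35.9/(6 × 11.2) = 35.9/67.20 = 0.5342
Since 0.5342 < 1, the system is STABLE.
The servers are busy 53.42% of the time.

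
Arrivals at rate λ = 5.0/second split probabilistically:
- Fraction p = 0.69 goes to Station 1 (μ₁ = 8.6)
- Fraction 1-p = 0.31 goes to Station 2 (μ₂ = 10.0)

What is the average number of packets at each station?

Effective rates: λ₁ = 5.0×0.69 = 3.45, λ₂ = 5.0×0.31 = 1.55
Station 1: ρ₁ = 3.45/8.6 = 0.40116, L₁ = ρ₁/(1-ρ₁) = 0.40116/(1-0.40116) = 0.6699
Station 2: ρ₂ = 1.55/10.0 = 0.1550, L₂ = ρ₂/(1-ρ₂) = 0.1550/(1-0.1550) = 0.1834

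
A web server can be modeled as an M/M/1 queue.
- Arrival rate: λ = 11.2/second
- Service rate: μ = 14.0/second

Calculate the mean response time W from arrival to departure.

First, compute utilization: ρ = λ/μ = 11.2/14.0 = 0.8000
For M/M/1: W = 1/(μ-λ)
W = 1/(14.0-11.2) = 1/2.80
W = 0.3571 seconds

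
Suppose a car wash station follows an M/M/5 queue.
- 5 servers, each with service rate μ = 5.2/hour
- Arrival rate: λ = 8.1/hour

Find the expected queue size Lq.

Traffic intensity: ρ = λ/(cμ) = 8.1/(5×5.2) = 0.3115
Since ρ = 0.3115 < 1, system is stable.
Offered load a = λ/μ = cρ = 8.1/5.2 = 1.5577
P₀ = [ Σₙ₌₀^4 aⁿ/n! + a^5/(5!(1-ρ)) ]⁻¹
Σ = a^0/0! + a^1/1! + a^2/2! + a^3/3! + a^4/4! = 1.0000 + 1.5577 + 1.2132 + 0.6299 + 0.2453 = 4.6461
a^5/(5!(1-ρ)) = 9.1708/(120 × 0.6885) = 0.1110
P₀ = 1/(4.6461 + 0.1110) = 0.2102
Lq = P₀·a^5·ρ / (5!(1-ρ)²) = 0.2102 × 9.1708 × 0.3115 / (120 × 0.4740) = 0.01056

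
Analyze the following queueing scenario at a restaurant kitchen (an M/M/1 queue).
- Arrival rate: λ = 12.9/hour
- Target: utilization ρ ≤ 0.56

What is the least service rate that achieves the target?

ρ = λ/μ, so μ = λ/ρ
μ ≥ 12.9/0.56 = 23.0357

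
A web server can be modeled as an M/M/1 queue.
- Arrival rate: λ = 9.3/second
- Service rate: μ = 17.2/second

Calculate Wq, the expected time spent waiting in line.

First, compute utilization: ρ = λ/μ = 9.3/17.2 = 0.5407
For M/M/1: Wq = λ/(μ(μ-λ))
Wq = 9.3/(17.2 × (17.2-9.3))
Wq = 9.3/(17.2 × 7.90)
Wq = 0.06844 seconds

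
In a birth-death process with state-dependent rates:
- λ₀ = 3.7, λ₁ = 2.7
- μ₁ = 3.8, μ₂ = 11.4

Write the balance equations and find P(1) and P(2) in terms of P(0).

Balance equations:
State 0: λ₀P₀ = μ₁P₁ → P₁ = (λ₀/μ₁)P₀ = (3.7/3.8)P₀ = 0.9737P₀
State 1: P₂ = (λ₀λ₁)/(μ₁μ₂)P₀ = (3.7×2.7)/(3.8×11.4)P₀ = 0.2306P₀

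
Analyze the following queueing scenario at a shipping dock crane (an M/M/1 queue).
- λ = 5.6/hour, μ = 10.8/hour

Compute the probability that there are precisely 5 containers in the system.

ρ = λ/μ = 5.6/10.8 = 0.51852
P(n) = (1-ρ)ρⁿ
P(5) = (1-0.51852) × 0.51852^5
P(5) = 0.4815 × 0.03748
P(5) = 0.01805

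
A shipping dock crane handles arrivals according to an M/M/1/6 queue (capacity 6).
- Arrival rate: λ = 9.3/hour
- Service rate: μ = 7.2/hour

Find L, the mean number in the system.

ρ = λ/μ = 9.3/7.2 = 1.29167
P₀ = (1-ρ)/(1-ρ^(K+1)) = (1-1.29167)/(1-1.29167^7) = -0.2917/-4.9988 = 0.05835
P_K = P₀×ρ^K = 0.05835 × 1.29167^6 = 0.05835 × 4.6442 = 0.2710
L = ρ[1 - (K+1)ρ^K + Kρ^(K+1)] / [(1-ρ)(1-ρ^(K+1))]
L = 1.29167 × (1 - 7×4.64418 + 6×5.99875) / ((1 - 1.29167) × (1 - 5.99875)) = 3.9718 containers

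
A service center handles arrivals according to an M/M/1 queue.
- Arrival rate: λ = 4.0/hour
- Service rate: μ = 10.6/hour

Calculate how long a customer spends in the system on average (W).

First, compute utilization: ρ = λ/μ = 4.0/10.6 = 0.3774
For M/M/1: W = 1/(μ-λ)
W = 1/(10.6-4.0) = 1/6.60
W = 0.1515 hours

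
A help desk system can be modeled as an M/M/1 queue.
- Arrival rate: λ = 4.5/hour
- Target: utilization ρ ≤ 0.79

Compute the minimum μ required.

ρ = λ/μ, so μ = λ/ρ
μ ≥ 4.5/0.79 = 5.6962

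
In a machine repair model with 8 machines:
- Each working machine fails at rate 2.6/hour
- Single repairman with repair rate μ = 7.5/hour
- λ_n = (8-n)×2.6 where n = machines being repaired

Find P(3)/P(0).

P(3)/P(0) = ∏_{i=0}^{3-1} λ_i/μ_{i+1}
= (8-0)×2.6/7.5 × (8-1)×2.6/7.5 × (8-2)×2.6/7.5
= 13.9983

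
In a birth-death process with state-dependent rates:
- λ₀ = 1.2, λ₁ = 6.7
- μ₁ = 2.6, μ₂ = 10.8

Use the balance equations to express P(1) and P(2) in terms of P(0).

Balance equations:
State 0: λ₀P₀ = μ₁P₁ → P₁ = (λ₀/μ₁)P₀ = (1.2/2.6)P₀ = 0.4615P₀
State 1: P₂ = (λ₀λ₁)/(μ₁μ₂)P₀ = (1.2×6.7)/(2.6×10.8)P₀ = 0.2863P₀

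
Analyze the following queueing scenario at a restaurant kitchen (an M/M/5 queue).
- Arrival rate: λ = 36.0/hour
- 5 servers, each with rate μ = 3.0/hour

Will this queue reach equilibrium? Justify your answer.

Stability requires ρ = λ/(cμ) < 1
ρ = 36.0/(5 × 3.0) = 36.0/15.00 = 2.4000
Since 2.4000 ≥ 1, the system is UNSTABLE.
Need c > λ/μ = 36.0/3.0 = 12.00.
Minimum servers needed: c = 13.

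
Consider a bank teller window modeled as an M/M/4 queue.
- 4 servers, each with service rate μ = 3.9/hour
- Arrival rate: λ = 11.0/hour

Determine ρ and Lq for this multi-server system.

Traffic intensity: ρ = λ/(cμ) = 11.0/(4×3.9) = 0.7051
Since ρ = 0.7051 < 1, system is stable.
Offered load a = λ/μ = cρ = 11.0/3.9 = 2.8205
P₀ = [ Σₙ₌₀^3 aⁿ/n! + a^4/(4!(1-ρ)) ]⁻¹
Σ = a^0/0! + a^1/1! + a^2/2! + a^3/3! = 1.0000 + 2.8205 + 3.9776 + 3.7397 = 11.5378
a^4/(4!(1-ρ)) = 63.2867/(24 × 0.29487) = 8.9427
P₀ = 1/(11.5378 + 8.9427) = 0.04883
Lq = P₀·a^4·ρ / (4!(1-ρ)²) = 0.0488269 × 63.2867 × 0.705128 / (24 × 0.0869494) = 1.0441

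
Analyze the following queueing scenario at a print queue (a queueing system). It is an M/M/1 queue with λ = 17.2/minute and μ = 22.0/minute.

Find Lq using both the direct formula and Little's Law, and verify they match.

Method 1 (direct): Lq = λ²/(μ(μ-λ)) = 295.84/(22.0 × 4.80) = 2.8015

Method 2 (Little's Law):
W = 1/(μ-λ) = 1/4.80 = 0.208333
Wq = W - 1/μ = 0.208333 - 0.0454545 = 0.16288
Lq = λWq = 17.2 × 0.16288 = 2.8015 ✔ (matches Method 1)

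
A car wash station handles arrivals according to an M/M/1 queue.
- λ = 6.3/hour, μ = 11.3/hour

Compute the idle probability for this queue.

ρ = λ/μ = 6.3/11.3 = 0.5575
P(0) = 1 - ρ = 1 - 0.5575 = 0.4425
The server is idle 44.25% of the time.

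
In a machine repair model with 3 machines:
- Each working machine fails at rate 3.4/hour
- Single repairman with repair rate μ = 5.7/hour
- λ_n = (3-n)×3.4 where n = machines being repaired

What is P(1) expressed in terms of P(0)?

P(1)/P(0) = ∏_{i=0}^{1-1} λ_i/μ_{i+1}
= (3-0)×3.4/5.7
= 1.7895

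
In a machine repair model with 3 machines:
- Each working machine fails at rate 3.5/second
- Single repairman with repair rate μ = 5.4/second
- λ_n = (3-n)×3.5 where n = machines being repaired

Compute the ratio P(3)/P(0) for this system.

P(3)/P(0) = ∏_{i=0}^{3-1} λ_i/μ_{i+1}
= (3-0)×3.5/5.4 × (3-1)×3.5/5.4 × (3-2)×3.5/5.4
= 1.6337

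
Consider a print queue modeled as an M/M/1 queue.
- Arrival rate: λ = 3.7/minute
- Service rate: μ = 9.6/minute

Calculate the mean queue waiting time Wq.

First, compute utilization: ρ = λ/μ = 3.7/9.6 = 0.3854
For M/M/1: Wq = λ/(μ(μ-λ))
Wq = 3.7/(9.6 × (9.6-3.7))
Wq = 3.7/(9.6 × 5.90)
Wq = 0.06532 minutes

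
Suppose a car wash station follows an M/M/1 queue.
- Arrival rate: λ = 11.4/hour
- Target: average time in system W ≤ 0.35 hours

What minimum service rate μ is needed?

For M/M/1: W = 1/(μ-λ)
Need W ≤ 0.35, so 1/(μ-λ) ≤ 0.35
μ - λ ≥ 1/0.35 = 2.8571
μ ≥ 11.4 + 2.8571 = 14.2571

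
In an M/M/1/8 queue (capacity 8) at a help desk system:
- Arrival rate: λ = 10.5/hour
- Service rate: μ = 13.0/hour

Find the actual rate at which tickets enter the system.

ρ = λ/μ = 10.5/13.0 = 0.8077
P₀ = (1-ρ)/(1-ρ^(K+1)) = (1-0.8077)/(1-0.8077^9) = 0.1923/0.8537 = 0.2253
P_K = P₀×ρ^K = 0.2253 × 0.8077^8 = 0.2253 × 0.1811 = 0.04080
λ_eff = λ(1-P_K) = 10.5 × (1 - 0.04080) = 10.5 × 0.9592 = 10.0716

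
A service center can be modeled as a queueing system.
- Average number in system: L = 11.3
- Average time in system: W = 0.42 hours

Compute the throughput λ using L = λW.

Little's Law: L = λW, so λ = L/W
λ = 11.3/0.42 = 26.9048 customers/hour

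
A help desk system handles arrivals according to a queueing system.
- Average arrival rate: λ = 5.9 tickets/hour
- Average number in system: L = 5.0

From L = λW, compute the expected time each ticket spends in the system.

Little's Law: L = λW, so W = L/λ
W = 5.0/5.9 = 0.8475 hours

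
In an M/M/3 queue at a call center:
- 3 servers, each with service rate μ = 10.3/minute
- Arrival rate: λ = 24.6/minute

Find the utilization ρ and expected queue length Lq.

Traffic intensity: ρ = λ/(cμ) = 24.6/(3×10.3) = 0.7961
Since ρ = 0.7961 < 1, system is stable.
Offered load a = λ/μ = cρ = 24.6/10.3 = 2.3883
P₀ = [ Σₙ₌₀^2 aⁿ/n! + a^3/(3!(1-ρ)) ]⁻¹
Σ = a^0/0! + a^1/1! + a^2/2! = 1.00000 + 2.38835 + 2.85211 = 6.2405
a^3/(3!(1-ρ)) = 13.62366/(6 × 0.2038835) = 11.1368
P₀ = 1/(6.2405 + 11.1368) = 0.05755
Lq = P₀·a^3·ρ / (3!(1-ρ)²) = 0.05755 × 13.6237 × 0.7961 / (6 × 0.04157) = 2.5025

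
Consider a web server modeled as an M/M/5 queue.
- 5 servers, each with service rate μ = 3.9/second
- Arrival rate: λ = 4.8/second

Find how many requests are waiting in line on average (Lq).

Traffic intensity: ρ = λ/(cμ) = 4.8/(5×3.9) = 0.2462
Since ρ = 0.2462 < 1, system is stable.
Offered load a = λ/μ = cρ = 4.8/3.9 = 1.2308
P₀ = [ Σₙ₌₀^4 aⁿ/n! + a^5/(5!(1-ρ)) ]⁻¹
Σ = a^0/0! + a^1/1! + a^2/2! + a^3/3! + a^4/4! = 1.0000 + 1.2308 + 0.7574 + 0.3107 + 0.09561 = 3.3945
a^5/(5!(1-ρ)) = 2.8241/(120 × 0.7538) = 0.03122
P₀ = 1/(3.3945 + 0.03122) = 0.2919
Lq = P₀·a^5·ρ / (5!(1-ρ)²) = 0.2919 × 2.8241 × 0.2462 / (120 × 0.5683) = 0.002976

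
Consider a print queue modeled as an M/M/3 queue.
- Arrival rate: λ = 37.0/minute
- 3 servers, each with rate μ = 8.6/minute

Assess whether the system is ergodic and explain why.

Stability requires ρ = λ/(cμ) < 1
ρ = 37.0/(3 × 8.6) = 37.0/25.80 = 1.4341
Since 1.4341 ≥ 1, the system is UNSTABLE.
Need c > λ/μ = 37.0/8.6 = 4.30.
Minimum servers needed: c = 5.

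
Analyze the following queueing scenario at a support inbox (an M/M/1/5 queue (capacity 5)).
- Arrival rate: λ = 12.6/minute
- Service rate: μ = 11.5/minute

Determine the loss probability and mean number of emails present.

ρ = λ/μ = 12.6/11.5 = 1.09565
P₀ = (1-ρ)/(1-ρ^(K+1)) = (1-1.09565)/(1-1.09565^6) = -0.09565/-0.7299 = 0.1310
P_K = P₀×ρ^K = 0.13104 × 1.09565^5 = 0.13104 × 1.5789 = 0.2069
Blocking probability P_5 = 0.2069 (20.69%)
L = ρ[1 - (K+1)ρ^K + Kρ^(K+1)] / [(1-ρ)(1-ρ^(K+1))]
L = 1.09565 × (1 - 6×1.5789167 + 5×1.7299401) / ((1 - 1.09565) × (1 - 1.7299401)) = 2.7651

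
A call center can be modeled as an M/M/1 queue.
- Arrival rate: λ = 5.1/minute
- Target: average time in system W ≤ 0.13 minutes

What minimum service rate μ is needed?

For M/M/1: W = 1/(μ-λ)
Need W ≤ 0.13, so 1/(μ-λ) ≤ 0.13
μ - λ ≥ 1/0.13 = 7.6923
μ ≥ 5.1 + 7.6923 = 12.7923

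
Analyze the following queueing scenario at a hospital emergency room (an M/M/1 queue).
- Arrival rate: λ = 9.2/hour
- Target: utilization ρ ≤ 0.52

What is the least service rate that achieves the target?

ρ = λ/μ, so μ = λ/ρ
μ ≥ 9.2/0.52 = 17.6923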